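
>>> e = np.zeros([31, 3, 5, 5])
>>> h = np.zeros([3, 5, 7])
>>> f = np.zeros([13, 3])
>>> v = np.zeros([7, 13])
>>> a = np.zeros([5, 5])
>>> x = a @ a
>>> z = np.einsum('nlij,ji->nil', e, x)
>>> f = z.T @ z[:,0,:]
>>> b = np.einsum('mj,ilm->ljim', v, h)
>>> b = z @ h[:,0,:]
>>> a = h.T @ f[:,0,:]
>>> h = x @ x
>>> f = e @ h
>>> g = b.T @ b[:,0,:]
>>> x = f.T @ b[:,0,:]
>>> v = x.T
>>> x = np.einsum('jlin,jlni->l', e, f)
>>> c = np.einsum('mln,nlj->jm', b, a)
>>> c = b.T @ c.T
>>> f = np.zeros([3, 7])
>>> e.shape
(31, 3, 5, 5)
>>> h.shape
(5, 5)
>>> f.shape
(3, 7)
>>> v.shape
(7, 3, 5, 5)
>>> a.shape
(7, 5, 3)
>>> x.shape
(3,)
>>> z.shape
(31, 5, 3)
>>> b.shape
(31, 5, 7)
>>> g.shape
(7, 5, 7)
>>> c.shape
(7, 5, 3)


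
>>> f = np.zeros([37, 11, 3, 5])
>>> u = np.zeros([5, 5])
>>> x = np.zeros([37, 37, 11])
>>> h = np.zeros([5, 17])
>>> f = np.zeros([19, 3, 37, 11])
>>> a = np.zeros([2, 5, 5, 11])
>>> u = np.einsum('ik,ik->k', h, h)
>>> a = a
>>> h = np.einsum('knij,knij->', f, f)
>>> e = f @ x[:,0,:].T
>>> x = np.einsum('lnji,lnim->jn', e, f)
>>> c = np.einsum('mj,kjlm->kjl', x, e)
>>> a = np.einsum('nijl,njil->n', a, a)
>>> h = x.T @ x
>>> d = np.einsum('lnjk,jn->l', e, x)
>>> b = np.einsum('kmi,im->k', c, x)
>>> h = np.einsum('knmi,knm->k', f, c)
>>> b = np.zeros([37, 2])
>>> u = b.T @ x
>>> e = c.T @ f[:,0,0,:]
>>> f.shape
(19, 3, 37, 11)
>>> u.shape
(2, 3)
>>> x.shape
(37, 3)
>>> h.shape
(19,)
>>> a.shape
(2,)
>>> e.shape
(37, 3, 11)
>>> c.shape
(19, 3, 37)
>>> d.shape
(19,)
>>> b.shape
(37, 2)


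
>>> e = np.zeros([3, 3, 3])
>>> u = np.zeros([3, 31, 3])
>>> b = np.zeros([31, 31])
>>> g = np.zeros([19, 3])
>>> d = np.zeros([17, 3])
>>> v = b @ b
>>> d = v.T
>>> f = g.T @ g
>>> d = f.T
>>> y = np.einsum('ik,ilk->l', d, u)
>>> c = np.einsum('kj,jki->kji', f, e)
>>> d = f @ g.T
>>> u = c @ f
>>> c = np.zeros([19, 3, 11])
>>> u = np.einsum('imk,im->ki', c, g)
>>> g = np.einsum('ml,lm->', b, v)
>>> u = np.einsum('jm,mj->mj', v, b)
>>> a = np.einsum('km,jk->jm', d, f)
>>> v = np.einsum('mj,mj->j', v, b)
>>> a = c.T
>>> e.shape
(3, 3, 3)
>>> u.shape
(31, 31)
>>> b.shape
(31, 31)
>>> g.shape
()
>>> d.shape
(3, 19)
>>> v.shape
(31,)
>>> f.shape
(3, 3)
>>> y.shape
(31,)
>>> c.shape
(19, 3, 11)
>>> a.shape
(11, 3, 19)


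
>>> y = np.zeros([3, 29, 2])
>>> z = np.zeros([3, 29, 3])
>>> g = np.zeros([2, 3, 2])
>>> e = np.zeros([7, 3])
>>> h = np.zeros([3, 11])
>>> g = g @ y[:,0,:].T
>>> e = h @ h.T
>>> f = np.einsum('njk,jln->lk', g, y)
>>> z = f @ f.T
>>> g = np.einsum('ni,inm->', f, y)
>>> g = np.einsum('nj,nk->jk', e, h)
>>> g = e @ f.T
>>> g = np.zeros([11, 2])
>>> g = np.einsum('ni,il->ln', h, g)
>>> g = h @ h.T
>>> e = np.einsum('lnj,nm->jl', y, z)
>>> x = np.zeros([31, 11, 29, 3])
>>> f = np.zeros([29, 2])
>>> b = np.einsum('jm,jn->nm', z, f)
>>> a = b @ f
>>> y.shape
(3, 29, 2)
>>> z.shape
(29, 29)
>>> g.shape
(3, 3)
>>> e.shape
(2, 3)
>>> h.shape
(3, 11)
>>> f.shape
(29, 2)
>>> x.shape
(31, 11, 29, 3)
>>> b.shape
(2, 29)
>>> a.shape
(2, 2)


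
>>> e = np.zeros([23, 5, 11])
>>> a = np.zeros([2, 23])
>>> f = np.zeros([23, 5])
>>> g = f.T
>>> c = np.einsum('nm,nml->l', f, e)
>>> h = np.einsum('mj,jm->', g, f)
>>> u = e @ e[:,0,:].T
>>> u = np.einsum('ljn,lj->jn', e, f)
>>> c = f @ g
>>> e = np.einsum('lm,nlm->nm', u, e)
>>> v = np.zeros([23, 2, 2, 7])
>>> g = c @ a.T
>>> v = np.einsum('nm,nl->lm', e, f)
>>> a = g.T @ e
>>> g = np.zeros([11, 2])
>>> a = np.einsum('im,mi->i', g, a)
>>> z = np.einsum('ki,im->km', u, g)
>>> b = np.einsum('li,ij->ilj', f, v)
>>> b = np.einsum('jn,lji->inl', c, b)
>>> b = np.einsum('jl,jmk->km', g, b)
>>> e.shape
(23, 11)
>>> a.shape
(11,)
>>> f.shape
(23, 5)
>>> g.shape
(11, 2)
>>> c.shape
(23, 23)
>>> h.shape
()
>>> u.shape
(5, 11)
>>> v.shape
(5, 11)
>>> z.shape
(5, 2)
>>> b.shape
(5, 23)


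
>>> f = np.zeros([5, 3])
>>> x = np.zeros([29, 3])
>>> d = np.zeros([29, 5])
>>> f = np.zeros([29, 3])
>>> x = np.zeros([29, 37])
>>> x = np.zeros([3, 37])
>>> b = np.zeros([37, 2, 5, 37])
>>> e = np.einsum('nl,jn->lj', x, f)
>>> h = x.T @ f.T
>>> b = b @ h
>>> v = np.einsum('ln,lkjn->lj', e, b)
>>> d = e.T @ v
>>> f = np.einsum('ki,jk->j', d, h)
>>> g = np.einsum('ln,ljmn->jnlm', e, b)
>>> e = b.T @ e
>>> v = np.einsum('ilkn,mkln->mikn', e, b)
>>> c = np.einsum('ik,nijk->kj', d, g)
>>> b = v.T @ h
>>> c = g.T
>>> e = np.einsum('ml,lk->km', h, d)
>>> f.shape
(37,)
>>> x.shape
(3, 37)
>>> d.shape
(29, 5)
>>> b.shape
(29, 2, 29, 29)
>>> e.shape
(5, 37)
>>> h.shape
(37, 29)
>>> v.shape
(37, 29, 2, 29)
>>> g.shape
(2, 29, 37, 5)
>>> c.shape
(5, 37, 29, 2)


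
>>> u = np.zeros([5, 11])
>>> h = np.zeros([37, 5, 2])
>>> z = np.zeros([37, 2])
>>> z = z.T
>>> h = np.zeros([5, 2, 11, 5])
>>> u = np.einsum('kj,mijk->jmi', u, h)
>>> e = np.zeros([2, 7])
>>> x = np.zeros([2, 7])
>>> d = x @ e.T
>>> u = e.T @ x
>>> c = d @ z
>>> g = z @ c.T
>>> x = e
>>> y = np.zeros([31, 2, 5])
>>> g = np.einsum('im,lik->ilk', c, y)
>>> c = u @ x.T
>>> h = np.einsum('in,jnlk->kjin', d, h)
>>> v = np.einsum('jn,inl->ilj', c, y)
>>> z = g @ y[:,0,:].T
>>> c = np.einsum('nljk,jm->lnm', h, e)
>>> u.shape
(7, 7)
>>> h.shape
(5, 5, 2, 2)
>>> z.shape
(2, 31, 31)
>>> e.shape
(2, 7)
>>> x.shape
(2, 7)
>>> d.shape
(2, 2)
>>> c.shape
(5, 5, 7)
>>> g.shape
(2, 31, 5)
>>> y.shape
(31, 2, 5)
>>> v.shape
(31, 5, 7)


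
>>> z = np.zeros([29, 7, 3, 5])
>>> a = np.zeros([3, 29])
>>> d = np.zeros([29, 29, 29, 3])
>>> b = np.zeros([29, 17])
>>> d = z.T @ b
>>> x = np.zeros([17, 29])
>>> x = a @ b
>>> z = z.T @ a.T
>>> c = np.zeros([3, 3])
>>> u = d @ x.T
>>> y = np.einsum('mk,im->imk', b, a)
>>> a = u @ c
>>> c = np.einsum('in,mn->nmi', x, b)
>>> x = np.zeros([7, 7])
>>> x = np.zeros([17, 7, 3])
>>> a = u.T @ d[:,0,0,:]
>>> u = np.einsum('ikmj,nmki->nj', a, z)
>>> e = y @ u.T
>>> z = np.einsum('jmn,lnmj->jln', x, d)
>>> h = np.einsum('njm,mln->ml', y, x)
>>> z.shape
(17, 5, 3)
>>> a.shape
(3, 7, 3, 17)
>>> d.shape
(5, 3, 7, 17)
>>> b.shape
(29, 17)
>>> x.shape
(17, 7, 3)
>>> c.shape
(17, 29, 3)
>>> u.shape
(5, 17)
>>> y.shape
(3, 29, 17)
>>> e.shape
(3, 29, 5)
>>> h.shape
(17, 7)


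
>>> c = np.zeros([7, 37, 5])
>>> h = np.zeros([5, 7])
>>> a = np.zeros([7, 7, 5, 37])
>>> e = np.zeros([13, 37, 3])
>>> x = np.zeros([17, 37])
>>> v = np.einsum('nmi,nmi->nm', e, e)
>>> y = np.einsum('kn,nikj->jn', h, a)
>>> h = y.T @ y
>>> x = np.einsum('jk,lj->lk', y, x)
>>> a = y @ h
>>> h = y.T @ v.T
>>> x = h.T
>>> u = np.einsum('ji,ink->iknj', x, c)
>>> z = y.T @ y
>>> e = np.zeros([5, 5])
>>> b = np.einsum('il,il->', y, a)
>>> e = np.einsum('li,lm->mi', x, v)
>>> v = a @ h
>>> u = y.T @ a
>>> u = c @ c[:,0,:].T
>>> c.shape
(7, 37, 5)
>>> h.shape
(7, 13)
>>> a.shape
(37, 7)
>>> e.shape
(37, 7)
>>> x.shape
(13, 7)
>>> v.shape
(37, 13)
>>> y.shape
(37, 7)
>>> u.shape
(7, 37, 7)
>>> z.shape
(7, 7)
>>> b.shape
()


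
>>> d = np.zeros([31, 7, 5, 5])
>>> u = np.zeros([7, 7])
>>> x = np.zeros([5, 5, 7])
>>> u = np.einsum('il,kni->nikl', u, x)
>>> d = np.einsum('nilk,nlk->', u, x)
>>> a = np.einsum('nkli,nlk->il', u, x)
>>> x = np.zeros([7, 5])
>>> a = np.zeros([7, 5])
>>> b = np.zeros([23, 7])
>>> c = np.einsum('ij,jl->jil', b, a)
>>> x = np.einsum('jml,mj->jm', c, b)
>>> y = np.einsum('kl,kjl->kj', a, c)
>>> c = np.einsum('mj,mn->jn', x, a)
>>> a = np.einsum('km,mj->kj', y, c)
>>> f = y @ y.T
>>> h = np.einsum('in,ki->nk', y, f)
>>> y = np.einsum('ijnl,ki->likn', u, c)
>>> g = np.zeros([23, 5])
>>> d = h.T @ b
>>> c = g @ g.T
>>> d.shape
(7, 7)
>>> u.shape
(5, 7, 5, 7)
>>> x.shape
(7, 23)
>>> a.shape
(7, 5)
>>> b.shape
(23, 7)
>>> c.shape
(23, 23)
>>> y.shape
(7, 5, 23, 5)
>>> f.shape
(7, 7)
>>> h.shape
(23, 7)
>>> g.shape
(23, 5)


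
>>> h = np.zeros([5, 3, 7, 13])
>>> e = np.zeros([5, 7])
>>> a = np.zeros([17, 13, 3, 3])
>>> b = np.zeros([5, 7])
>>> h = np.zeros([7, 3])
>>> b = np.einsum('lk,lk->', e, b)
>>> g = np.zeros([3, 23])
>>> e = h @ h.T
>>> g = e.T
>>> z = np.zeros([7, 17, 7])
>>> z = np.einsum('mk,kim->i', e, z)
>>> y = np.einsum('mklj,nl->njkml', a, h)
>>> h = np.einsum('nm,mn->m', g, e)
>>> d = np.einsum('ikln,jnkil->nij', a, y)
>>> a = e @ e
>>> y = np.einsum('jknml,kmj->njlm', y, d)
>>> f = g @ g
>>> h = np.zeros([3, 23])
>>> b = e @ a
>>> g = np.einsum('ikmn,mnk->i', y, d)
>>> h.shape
(3, 23)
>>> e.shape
(7, 7)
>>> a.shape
(7, 7)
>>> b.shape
(7, 7)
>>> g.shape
(13,)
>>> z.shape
(17,)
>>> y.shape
(13, 7, 3, 17)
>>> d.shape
(3, 17, 7)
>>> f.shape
(7, 7)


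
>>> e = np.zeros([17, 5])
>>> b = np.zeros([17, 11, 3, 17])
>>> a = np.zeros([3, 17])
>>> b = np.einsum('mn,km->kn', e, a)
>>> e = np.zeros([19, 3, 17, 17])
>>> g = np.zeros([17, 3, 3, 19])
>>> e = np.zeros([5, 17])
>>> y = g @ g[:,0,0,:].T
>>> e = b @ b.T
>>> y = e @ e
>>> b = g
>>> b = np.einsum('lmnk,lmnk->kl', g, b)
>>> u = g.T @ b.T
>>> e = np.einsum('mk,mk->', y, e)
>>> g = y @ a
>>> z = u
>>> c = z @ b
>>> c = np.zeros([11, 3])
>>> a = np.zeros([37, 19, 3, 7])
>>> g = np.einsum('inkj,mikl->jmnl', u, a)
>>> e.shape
()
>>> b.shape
(19, 17)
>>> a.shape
(37, 19, 3, 7)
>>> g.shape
(19, 37, 3, 7)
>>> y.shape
(3, 3)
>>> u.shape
(19, 3, 3, 19)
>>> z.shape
(19, 3, 3, 19)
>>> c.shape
(11, 3)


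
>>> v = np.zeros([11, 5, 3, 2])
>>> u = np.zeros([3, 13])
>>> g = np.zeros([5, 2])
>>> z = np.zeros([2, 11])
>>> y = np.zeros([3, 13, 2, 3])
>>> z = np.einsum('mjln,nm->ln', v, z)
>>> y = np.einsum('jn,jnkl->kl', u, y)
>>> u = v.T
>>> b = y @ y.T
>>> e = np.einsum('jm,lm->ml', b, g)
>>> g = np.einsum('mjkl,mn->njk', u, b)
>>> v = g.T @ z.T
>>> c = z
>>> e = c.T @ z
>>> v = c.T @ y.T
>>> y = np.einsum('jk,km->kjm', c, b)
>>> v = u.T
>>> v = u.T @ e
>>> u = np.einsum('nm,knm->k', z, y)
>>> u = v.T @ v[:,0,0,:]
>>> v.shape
(11, 5, 3, 2)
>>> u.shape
(2, 3, 5, 2)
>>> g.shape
(2, 3, 5)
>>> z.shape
(3, 2)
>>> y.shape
(2, 3, 2)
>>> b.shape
(2, 2)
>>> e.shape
(2, 2)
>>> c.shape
(3, 2)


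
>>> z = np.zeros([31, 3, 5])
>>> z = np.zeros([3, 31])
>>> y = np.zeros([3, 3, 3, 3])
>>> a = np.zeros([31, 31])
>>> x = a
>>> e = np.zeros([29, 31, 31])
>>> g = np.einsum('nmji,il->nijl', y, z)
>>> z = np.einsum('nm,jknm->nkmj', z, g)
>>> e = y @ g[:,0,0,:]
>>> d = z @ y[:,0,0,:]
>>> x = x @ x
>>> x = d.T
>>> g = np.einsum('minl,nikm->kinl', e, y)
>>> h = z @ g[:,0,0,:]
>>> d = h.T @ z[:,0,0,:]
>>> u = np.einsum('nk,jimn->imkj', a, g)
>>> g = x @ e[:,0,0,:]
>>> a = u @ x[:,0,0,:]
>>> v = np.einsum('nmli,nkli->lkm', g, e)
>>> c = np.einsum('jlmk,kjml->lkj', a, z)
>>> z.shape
(3, 3, 31, 3)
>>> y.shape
(3, 3, 3, 3)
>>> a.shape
(3, 3, 31, 3)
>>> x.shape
(3, 31, 3, 3)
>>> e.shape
(3, 3, 3, 31)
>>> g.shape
(3, 31, 3, 31)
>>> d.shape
(31, 31, 3, 3)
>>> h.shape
(3, 3, 31, 31)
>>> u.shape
(3, 3, 31, 3)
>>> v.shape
(3, 3, 31)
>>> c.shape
(3, 3, 3)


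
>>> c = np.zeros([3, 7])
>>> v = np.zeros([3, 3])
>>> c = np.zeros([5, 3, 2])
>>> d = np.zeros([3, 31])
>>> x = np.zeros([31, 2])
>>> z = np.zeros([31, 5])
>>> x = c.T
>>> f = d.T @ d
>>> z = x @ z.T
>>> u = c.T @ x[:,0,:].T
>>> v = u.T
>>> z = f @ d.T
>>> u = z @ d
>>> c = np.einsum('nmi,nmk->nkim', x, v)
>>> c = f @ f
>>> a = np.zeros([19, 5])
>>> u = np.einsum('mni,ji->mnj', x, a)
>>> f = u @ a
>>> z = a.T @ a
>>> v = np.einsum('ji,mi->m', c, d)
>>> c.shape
(31, 31)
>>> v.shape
(3,)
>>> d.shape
(3, 31)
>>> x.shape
(2, 3, 5)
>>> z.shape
(5, 5)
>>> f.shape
(2, 3, 5)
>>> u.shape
(2, 3, 19)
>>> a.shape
(19, 5)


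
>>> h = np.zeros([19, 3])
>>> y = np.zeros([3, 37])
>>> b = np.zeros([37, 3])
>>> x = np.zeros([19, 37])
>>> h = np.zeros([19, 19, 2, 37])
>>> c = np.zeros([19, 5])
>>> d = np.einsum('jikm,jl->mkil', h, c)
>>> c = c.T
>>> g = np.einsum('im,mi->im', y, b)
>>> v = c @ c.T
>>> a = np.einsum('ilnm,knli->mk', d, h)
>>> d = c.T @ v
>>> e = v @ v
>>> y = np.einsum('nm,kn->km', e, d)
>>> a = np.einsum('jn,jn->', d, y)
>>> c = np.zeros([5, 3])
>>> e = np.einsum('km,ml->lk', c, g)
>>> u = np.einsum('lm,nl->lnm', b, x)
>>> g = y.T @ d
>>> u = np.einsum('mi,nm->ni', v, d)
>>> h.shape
(19, 19, 2, 37)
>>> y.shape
(19, 5)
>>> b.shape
(37, 3)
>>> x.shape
(19, 37)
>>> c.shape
(5, 3)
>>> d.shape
(19, 5)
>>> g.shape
(5, 5)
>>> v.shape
(5, 5)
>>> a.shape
()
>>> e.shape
(37, 5)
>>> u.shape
(19, 5)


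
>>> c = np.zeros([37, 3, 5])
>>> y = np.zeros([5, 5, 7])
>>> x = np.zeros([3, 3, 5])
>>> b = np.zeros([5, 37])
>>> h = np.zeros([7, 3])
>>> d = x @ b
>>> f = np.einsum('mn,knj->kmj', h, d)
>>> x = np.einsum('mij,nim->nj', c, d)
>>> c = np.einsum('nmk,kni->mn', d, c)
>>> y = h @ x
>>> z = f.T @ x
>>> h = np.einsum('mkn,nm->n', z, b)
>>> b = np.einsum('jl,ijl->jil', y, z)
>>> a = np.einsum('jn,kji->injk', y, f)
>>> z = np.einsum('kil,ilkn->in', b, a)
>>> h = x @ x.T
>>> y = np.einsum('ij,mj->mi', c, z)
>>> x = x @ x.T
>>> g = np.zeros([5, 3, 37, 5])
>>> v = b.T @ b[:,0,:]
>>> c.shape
(3, 3)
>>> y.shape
(37, 3)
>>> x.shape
(3, 3)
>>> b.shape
(7, 37, 5)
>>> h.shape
(3, 3)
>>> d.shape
(3, 3, 37)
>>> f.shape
(3, 7, 37)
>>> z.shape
(37, 3)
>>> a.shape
(37, 5, 7, 3)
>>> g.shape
(5, 3, 37, 5)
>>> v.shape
(5, 37, 5)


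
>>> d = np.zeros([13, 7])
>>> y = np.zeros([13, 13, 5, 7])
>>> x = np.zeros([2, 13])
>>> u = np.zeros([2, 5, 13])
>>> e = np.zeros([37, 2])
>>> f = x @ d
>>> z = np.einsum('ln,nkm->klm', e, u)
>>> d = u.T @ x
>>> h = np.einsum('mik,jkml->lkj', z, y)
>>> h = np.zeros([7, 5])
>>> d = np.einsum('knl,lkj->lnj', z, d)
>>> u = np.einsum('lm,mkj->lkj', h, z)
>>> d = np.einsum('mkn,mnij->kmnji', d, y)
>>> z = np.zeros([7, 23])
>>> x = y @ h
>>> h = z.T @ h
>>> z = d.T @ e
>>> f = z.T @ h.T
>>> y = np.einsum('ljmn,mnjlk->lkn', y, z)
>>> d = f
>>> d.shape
(2, 13, 13, 7, 23)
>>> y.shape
(13, 2, 7)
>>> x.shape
(13, 13, 5, 5)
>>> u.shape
(7, 37, 13)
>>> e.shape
(37, 2)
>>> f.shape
(2, 13, 13, 7, 23)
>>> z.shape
(5, 7, 13, 13, 2)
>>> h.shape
(23, 5)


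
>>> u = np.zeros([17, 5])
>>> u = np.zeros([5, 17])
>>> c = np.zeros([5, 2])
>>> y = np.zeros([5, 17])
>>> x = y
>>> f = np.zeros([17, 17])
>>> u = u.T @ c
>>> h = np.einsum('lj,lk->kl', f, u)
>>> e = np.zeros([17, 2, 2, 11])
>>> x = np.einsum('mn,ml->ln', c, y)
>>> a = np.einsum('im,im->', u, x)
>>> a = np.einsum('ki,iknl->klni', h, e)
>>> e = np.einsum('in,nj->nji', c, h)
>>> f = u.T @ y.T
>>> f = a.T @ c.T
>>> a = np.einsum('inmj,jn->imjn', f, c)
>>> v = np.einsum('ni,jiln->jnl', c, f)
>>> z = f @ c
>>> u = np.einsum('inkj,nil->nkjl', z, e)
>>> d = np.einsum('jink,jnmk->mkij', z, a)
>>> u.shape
(2, 11, 2, 5)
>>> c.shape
(5, 2)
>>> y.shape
(5, 17)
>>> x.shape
(17, 2)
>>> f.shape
(17, 2, 11, 5)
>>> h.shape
(2, 17)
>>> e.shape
(2, 17, 5)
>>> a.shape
(17, 11, 5, 2)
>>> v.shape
(17, 5, 11)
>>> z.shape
(17, 2, 11, 2)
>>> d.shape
(5, 2, 2, 17)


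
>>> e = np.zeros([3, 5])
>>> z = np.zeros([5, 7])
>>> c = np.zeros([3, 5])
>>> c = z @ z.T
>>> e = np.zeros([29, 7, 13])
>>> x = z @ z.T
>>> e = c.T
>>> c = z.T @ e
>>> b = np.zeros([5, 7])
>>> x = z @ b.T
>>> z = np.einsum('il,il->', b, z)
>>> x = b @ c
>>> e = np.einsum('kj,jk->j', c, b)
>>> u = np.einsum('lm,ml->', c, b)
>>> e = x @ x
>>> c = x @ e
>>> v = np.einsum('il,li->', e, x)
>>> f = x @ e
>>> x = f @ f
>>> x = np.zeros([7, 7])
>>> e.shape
(5, 5)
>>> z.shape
()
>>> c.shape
(5, 5)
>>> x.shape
(7, 7)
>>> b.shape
(5, 7)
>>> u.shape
()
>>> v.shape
()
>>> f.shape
(5, 5)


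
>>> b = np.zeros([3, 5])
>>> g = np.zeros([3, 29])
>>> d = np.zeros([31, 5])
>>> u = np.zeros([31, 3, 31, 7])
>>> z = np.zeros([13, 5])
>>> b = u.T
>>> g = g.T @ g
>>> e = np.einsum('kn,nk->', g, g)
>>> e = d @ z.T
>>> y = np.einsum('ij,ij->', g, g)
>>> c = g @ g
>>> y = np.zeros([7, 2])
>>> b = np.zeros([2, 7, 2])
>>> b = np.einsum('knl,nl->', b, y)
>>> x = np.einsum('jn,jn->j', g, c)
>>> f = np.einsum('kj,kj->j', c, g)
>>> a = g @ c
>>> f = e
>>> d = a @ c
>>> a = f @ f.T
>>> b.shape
()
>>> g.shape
(29, 29)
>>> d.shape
(29, 29)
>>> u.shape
(31, 3, 31, 7)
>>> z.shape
(13, 5)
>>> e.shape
(31, 13)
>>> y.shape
(7, 2)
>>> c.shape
(29, 29)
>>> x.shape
(29,)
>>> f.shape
(31, 13)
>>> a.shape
(31, 31)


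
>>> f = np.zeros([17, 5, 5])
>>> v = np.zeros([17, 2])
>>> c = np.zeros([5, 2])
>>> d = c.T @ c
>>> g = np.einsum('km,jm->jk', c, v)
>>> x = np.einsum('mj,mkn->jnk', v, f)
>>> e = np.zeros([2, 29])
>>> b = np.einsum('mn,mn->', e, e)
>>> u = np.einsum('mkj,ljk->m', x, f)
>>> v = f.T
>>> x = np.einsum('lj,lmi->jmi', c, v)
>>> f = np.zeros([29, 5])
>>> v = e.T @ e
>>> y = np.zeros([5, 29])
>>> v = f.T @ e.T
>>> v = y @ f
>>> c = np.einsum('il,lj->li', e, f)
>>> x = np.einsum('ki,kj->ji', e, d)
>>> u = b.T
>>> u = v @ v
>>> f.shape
(29, 5)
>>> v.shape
(5, 5)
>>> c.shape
(29, 2)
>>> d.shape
(2, 2)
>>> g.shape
(17, 5)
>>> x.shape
(2, 29)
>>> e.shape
(2, 29)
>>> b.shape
()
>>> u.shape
(5, 5)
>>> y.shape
(5, 29)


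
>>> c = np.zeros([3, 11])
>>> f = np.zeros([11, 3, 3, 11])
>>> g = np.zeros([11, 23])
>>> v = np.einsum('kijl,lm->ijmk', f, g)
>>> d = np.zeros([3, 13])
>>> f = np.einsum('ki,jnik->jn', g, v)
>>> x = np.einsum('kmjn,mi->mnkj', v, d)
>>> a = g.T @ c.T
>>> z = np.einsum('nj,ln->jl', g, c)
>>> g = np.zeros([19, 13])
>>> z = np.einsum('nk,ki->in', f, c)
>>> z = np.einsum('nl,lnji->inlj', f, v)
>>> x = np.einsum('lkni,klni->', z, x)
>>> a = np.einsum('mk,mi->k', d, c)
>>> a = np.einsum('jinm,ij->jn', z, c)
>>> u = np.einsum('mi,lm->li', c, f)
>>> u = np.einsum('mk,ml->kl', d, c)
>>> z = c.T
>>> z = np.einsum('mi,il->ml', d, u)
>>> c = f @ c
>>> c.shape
(3, 11)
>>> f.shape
(3, 3)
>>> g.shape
(19, 13)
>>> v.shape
(3, 3, 23, 11)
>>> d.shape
(3, 13)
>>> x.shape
()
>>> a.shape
(11, 3)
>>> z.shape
(3, 11)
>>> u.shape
(13, 11)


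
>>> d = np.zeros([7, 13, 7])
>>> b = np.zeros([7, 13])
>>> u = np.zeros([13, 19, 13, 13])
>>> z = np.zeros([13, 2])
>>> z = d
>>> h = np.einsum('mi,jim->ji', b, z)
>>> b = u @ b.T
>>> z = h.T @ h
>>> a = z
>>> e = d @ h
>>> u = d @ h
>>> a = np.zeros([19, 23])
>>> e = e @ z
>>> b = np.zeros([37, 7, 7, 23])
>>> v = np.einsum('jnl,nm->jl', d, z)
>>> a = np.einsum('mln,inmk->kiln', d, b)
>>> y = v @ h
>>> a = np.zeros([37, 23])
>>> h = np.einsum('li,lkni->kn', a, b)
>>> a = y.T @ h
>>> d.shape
(7, 13, 7)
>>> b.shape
(37, 7, 7, 23)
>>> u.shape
(7, 13, 13)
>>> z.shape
(13, 13)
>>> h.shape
(7, 7)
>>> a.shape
(13, 7)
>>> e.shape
(7, 13, 13)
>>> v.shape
(7, 7)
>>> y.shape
(7, 13)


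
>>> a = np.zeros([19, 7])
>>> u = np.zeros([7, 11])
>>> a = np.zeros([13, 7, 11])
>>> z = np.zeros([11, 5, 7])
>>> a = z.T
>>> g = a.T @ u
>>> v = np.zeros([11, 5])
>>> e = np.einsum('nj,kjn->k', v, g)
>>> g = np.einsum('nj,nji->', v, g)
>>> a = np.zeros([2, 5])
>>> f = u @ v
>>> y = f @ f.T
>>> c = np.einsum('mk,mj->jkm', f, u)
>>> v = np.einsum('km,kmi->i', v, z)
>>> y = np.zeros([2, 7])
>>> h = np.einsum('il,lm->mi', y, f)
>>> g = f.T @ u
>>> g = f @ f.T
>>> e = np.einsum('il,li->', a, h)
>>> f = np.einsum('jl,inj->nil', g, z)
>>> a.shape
(2, 5)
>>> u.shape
(7, 11)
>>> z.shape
(11, 5, 7)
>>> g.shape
(7, 7)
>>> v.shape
(7,)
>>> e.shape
()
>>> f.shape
(5, 11, 7)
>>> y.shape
(2, 7)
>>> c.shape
(11, 5, 7)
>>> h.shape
(5, 2)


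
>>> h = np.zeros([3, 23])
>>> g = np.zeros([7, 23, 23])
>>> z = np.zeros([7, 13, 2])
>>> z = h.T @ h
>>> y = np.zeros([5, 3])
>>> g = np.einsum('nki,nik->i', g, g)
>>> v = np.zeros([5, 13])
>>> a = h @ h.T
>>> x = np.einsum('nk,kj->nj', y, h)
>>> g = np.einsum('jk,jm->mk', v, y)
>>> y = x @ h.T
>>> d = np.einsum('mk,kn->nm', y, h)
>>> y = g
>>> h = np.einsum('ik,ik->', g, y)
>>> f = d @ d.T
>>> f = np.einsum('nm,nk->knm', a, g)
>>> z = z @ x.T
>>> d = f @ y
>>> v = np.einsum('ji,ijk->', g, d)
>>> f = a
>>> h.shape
()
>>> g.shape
(3, 13)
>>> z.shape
(23, 5)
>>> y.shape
(3, 13)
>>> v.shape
()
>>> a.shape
(3, 3)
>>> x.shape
(5, 23)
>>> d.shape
(13, 3, 13)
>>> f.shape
(3, 3)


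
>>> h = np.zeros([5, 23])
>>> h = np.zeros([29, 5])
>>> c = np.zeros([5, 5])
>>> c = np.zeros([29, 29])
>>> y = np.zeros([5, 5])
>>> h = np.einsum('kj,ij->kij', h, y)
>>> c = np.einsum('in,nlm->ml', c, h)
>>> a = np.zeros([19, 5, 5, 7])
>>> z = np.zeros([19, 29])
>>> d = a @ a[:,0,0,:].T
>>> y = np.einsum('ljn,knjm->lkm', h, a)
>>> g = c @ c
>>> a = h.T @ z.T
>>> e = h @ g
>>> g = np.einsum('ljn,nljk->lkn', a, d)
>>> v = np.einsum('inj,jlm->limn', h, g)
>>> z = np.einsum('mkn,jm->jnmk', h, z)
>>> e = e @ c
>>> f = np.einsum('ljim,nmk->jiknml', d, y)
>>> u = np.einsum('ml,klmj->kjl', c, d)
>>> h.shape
(29, 5, 5)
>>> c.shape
(5, 5)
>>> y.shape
(29, 19, 7)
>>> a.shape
(5, 5, 19)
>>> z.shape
(19, 5, 29, 5)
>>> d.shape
(19, 5, 5, 19)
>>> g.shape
(5, 19, 19)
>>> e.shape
(29, 5, 5)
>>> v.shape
(19, 29, 19, 5)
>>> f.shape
(5, 5, 7, 29, 19, 19)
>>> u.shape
(19, 19, 5)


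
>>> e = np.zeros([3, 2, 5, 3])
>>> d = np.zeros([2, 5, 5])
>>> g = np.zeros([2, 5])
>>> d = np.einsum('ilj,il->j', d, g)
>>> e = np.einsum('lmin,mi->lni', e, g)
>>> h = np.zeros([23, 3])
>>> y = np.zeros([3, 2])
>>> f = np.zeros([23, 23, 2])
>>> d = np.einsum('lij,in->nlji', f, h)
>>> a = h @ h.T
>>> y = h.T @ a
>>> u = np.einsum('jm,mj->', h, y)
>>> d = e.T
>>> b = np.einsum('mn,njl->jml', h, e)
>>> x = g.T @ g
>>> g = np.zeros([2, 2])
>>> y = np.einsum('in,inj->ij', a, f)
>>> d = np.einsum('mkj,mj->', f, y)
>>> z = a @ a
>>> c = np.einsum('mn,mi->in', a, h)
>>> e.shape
(3, 3, 5)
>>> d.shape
()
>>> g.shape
(2, 2)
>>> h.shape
(23, 3)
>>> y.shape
(23, 2)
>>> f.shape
(23, 23, 2)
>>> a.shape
(23, 23)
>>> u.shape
()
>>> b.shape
(3, 23, 5)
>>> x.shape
(5, 5)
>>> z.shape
(23, 23)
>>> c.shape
(3, 23)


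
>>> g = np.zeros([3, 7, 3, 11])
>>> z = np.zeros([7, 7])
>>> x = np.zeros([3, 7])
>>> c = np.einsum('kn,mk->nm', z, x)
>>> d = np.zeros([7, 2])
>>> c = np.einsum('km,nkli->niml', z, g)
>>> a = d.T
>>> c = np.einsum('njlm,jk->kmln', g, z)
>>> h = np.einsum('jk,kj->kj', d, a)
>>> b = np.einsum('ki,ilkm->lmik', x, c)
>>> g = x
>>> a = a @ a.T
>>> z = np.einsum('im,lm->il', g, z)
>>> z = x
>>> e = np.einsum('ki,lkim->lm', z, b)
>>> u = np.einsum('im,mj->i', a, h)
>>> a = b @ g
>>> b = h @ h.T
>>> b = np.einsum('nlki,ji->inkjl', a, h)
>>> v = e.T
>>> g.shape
(3, 7)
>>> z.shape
(3, 7)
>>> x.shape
(3, 7)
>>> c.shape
(7, 11, 3, 3)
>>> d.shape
(7, 2)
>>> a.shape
(11, 3, 7, 7)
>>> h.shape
(2, 7)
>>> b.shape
(7, 11, 7, 2, 3)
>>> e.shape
(11, 3)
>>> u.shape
(2,)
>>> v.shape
(3, 11)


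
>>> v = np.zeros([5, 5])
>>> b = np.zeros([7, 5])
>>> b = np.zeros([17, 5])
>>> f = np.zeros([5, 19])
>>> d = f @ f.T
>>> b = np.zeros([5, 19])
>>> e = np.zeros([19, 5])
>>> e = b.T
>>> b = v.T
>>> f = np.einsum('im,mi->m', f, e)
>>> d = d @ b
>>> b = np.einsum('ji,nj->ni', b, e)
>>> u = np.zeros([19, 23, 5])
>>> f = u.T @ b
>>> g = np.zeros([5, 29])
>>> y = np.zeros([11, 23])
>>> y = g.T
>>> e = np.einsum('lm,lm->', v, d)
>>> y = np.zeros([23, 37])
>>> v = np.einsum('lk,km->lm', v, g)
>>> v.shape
(5, 29)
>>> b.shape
(19, 5)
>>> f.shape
(5, 23, 5)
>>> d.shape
(5, 5)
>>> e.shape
()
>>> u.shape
(19, 23, 5)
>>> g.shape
(5, 29)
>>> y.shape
(23, 37)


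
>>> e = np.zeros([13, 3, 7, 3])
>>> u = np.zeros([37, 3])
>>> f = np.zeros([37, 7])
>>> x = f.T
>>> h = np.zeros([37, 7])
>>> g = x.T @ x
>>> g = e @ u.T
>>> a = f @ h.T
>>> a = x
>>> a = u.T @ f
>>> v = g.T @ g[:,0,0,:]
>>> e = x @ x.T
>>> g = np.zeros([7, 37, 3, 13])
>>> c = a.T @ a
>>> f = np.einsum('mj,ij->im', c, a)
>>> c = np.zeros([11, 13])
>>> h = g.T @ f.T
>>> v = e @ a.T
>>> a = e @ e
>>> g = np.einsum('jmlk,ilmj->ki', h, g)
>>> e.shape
(7, 7)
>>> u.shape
(37, 3)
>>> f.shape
(3, 7)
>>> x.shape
(7, 37)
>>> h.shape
(13, 3, 37, 3)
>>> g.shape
(3, 7)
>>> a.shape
(7, 7)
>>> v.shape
(7, 3)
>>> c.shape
(11, 13)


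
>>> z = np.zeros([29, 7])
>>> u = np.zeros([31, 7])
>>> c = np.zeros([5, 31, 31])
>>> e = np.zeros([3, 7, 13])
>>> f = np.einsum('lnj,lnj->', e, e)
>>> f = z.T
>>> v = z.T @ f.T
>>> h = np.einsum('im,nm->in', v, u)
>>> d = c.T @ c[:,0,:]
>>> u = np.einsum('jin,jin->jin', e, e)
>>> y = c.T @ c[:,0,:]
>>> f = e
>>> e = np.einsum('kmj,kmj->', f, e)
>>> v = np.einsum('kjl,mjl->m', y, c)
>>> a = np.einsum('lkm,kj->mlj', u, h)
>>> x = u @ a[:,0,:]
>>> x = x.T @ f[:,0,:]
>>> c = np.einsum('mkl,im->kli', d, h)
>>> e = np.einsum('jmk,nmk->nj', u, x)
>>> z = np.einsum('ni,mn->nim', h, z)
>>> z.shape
(7, 31, 29)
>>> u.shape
(3, 7, 13)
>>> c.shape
(31, 31, 7)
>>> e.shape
(31, 3)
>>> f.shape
(3, 7, 13)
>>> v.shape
(5,)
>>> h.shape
(7, 31)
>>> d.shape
(31, 31, 31)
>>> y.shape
(31, 31, 31)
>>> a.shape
(13, 3, 31)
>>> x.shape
(31, 7, 13)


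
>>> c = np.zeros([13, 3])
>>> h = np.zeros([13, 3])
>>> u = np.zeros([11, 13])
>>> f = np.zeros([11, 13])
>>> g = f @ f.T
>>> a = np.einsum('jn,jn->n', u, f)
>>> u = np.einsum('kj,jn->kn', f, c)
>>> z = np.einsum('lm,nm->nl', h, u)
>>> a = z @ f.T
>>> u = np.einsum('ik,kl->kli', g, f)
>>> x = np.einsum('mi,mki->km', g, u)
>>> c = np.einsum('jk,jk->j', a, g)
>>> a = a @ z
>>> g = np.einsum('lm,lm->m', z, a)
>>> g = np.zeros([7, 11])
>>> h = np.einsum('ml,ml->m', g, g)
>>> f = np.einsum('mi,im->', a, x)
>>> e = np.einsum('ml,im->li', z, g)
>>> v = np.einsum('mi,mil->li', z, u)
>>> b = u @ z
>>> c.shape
(11,)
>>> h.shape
(7,)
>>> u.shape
(11, 13, 11)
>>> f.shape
()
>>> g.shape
(7, 11)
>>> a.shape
(11, 13)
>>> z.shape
(11, 13)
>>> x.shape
(13, 11)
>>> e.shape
(13, 7)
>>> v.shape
(11, 13)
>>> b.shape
(11, 13, 13)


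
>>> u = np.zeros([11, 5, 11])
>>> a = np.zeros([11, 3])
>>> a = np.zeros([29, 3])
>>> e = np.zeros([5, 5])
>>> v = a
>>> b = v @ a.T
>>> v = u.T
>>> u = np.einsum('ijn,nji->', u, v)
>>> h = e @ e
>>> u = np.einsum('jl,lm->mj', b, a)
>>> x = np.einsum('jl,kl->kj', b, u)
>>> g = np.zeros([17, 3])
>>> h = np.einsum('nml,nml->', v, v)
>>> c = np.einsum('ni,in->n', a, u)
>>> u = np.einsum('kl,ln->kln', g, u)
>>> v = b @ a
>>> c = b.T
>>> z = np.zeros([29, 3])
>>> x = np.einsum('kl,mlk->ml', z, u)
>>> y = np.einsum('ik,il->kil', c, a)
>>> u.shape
(17, 3, 29)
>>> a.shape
(29, 3)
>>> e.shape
(5, 5)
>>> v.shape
(29, 3)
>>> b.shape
(29, 29)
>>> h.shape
()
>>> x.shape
(17, 3)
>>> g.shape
(17, 3)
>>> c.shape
(29, 29)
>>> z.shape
(29, 3)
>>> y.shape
(29, 29, 3)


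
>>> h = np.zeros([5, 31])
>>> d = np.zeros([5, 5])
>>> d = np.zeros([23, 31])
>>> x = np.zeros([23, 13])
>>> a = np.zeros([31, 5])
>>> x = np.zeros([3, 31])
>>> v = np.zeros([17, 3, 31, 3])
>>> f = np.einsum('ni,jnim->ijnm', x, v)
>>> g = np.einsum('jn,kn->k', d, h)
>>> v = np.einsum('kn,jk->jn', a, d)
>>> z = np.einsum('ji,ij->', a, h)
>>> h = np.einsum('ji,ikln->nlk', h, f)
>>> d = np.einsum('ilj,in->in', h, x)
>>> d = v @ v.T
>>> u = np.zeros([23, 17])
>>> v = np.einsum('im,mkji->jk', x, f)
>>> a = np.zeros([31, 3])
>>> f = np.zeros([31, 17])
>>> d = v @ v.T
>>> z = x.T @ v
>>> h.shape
(3, 3, 17)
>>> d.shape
(3, 3)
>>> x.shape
(3, 31)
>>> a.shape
(31, 3)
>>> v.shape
(3, 17)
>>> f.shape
(31, 17)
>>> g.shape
(5,)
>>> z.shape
(31, 17)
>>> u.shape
(23, 17)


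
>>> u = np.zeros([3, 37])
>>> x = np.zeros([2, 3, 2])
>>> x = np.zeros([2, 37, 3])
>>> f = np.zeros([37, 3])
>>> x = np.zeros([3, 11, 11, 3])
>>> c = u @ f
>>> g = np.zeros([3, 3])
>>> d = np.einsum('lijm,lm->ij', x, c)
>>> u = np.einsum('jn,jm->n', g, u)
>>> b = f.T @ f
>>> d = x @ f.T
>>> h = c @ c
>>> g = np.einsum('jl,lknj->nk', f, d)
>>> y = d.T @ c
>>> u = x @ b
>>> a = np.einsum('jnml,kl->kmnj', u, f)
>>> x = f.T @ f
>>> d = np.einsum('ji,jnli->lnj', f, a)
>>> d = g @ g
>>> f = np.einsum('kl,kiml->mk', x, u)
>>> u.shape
(3, 11, 11, 3)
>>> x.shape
(3, 3)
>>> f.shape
(11, 3)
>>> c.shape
(3, 3)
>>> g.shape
(11, 11)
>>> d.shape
(11, 11)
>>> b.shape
(3, 3)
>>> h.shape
(3, 3)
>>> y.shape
(37, 11, 11, 3)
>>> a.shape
(37, 11, 11, 3)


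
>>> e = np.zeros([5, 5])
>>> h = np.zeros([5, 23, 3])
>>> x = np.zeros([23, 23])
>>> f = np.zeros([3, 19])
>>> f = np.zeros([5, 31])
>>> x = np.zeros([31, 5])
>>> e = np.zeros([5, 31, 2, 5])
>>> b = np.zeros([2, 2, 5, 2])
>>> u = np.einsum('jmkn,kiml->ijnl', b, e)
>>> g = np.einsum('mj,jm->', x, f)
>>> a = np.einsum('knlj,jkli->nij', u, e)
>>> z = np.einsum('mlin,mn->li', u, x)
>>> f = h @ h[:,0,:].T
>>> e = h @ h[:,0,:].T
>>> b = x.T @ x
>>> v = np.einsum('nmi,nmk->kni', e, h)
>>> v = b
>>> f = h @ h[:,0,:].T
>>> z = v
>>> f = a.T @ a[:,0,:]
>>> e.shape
(5, 23, 5)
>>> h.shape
(5, 23, 3)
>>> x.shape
(31, 5)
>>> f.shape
(5, 5, 5)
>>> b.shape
(5, 5)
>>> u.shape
(31, 2, 2, 5)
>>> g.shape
()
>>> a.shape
(2, 5, 5)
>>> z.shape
(5, 5)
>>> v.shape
(5, 5)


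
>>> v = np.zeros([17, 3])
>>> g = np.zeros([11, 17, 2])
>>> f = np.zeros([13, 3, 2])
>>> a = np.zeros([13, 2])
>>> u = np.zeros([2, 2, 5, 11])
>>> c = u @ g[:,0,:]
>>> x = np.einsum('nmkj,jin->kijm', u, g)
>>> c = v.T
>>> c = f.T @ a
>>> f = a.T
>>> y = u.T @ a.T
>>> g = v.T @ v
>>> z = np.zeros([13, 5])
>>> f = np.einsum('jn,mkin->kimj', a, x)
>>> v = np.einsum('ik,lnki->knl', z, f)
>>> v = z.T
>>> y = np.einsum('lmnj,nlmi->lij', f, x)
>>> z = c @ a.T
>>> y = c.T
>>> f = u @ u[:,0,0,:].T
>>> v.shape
(5, 13)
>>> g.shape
(3, 3)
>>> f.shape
(2, 2, 5, 2)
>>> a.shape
(13, 2)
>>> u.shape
(2, 2, 5, 11)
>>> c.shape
(2, 3, 2)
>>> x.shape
(5, 17, 11, 2)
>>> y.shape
(2, 3, 2)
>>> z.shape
(2, 3, 13)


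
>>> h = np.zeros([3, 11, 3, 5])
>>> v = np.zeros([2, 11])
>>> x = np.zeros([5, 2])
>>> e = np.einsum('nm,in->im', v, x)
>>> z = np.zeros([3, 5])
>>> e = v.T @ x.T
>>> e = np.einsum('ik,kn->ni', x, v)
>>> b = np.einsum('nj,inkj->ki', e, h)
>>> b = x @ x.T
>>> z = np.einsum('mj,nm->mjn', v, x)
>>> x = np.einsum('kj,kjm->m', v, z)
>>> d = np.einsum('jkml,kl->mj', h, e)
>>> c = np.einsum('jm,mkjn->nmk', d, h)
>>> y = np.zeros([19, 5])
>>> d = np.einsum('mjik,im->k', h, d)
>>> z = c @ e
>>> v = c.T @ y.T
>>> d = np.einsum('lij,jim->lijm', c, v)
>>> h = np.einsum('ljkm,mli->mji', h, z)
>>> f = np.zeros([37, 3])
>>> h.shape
(5, 11, 5)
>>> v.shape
(11, 3, 19)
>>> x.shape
(5,)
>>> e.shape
(11, 5)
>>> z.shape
(5, 3, 5)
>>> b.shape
(5, 5)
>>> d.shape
(5, 3, 11, 19)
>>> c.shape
(5, 3, 11)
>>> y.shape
(19, 5)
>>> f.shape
(37, 3)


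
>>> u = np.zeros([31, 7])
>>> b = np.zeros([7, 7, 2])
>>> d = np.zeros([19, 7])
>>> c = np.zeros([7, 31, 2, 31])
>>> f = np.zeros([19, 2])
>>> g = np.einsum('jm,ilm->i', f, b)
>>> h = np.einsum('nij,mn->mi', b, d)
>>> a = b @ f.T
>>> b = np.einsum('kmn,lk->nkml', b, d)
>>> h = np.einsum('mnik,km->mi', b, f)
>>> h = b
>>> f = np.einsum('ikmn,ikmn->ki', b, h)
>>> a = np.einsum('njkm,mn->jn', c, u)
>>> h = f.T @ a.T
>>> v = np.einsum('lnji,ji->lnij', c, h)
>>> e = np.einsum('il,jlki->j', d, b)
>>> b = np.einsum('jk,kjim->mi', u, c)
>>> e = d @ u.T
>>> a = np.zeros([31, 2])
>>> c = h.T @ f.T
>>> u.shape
(31, 7)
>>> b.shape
(31, 2)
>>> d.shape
(19, 7)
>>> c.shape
(31, 7)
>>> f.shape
(7, 2)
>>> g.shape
(7,)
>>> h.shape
(2, 31)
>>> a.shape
(31, 2)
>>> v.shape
(7, 31, 31, 2)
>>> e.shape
(19, 31)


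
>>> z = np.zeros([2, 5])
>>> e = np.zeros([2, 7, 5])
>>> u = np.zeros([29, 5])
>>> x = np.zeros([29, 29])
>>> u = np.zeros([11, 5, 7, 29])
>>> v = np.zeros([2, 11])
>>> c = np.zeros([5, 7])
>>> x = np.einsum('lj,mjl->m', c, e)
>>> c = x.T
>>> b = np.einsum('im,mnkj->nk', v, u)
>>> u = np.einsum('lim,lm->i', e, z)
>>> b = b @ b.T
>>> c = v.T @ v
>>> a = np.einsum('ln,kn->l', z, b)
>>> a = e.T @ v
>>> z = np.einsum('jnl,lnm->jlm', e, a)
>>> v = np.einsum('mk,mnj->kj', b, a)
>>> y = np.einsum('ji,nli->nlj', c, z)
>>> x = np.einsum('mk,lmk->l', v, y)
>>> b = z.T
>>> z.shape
(2, 5, 11)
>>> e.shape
(2, 7, 5)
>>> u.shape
(7,)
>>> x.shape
(2,)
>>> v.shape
(5, 11)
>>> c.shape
(11, 11)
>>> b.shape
(11, 5, 2)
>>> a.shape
(5, 7, 11)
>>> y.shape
(2, 5, 11)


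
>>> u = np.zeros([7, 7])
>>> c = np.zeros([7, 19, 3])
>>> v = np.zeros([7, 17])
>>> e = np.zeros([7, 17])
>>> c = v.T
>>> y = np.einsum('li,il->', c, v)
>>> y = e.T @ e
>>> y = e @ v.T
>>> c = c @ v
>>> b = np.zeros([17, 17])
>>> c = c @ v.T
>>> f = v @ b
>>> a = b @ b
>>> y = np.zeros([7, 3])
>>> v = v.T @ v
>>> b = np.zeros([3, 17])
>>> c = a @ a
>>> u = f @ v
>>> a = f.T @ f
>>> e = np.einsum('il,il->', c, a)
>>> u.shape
(7, 17)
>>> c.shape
(17, 17)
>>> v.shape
(17, 17)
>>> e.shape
()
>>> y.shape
(7, 3)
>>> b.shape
(3, 17)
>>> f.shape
(7, 17)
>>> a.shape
(17, 17)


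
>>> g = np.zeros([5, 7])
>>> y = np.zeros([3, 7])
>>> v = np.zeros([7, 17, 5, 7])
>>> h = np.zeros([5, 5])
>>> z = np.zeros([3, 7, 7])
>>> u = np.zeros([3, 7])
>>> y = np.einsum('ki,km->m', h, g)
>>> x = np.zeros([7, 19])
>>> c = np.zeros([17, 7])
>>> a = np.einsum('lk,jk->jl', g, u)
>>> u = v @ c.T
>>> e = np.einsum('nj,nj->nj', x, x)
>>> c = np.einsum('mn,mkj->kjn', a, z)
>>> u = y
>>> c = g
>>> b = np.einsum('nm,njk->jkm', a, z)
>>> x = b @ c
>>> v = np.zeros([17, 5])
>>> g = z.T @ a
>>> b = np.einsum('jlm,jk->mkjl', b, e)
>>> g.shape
(7, 7, 5)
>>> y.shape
(7,)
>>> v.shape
(17, 5)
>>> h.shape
(5, 5)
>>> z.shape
(3, 7, 7)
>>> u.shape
(7,)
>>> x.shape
(7, 7, 7)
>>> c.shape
(5, 7)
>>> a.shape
(3, 5)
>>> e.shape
(7, 19)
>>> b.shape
(5, 19, 7, 7)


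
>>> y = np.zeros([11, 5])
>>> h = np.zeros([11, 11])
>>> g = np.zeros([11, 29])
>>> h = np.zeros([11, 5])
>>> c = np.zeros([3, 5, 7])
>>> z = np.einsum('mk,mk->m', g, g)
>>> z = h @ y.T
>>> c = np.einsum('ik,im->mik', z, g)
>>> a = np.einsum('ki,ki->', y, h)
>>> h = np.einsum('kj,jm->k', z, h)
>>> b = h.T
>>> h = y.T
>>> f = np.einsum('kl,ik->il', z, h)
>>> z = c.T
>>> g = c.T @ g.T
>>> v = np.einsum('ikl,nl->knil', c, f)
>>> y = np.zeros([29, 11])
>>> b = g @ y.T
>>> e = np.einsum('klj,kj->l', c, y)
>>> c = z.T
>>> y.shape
(29, 11)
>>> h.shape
(5, 11)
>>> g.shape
(11, 11, 11)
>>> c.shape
(29, 11, 11)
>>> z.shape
(11, 11, 29)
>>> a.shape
()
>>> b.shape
(11, 11, 29)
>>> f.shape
(5, 11)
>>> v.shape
(11, 5, 29, 11)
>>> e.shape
(11,)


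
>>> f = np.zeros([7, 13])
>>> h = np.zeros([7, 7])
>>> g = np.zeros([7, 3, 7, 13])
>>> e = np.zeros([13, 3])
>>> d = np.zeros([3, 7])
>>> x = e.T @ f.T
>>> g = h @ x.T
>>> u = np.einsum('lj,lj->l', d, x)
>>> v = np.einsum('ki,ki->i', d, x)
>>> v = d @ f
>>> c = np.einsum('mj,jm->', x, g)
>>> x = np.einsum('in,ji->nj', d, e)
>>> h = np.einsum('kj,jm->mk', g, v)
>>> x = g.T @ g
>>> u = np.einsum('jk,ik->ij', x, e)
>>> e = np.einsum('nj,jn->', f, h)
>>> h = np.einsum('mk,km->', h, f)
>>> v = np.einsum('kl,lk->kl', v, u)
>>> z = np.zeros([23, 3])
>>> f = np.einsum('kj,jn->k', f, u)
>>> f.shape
(7,)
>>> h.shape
()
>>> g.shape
(7, 3)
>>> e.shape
()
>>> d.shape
(3, 7)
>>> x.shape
(3, 3)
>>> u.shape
(13, 3)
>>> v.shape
(3, 13)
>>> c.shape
()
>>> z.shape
(23, 3)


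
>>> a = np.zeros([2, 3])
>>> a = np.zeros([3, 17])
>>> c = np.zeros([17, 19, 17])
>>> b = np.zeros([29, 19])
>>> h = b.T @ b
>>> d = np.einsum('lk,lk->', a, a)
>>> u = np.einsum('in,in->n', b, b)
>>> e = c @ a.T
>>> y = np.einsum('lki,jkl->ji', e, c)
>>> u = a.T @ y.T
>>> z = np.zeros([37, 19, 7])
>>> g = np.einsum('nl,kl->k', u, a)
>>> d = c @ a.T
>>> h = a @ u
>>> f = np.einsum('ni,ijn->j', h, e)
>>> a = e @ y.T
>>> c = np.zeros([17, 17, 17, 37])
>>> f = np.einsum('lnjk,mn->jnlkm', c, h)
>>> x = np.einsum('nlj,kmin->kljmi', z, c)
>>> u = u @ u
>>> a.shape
(17, 19, 17)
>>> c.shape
(17, 17, 17, 37)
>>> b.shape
(29, 19)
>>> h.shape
(3, 17)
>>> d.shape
(17, 19, 3)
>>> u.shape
(17, 17)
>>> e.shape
(17, 19, 3)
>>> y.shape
(17, 3)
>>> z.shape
(37, 19, 7)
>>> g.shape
(3,)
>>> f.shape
(17, 17, 17, 37, 3)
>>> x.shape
(17, 19, 7, 17, 17)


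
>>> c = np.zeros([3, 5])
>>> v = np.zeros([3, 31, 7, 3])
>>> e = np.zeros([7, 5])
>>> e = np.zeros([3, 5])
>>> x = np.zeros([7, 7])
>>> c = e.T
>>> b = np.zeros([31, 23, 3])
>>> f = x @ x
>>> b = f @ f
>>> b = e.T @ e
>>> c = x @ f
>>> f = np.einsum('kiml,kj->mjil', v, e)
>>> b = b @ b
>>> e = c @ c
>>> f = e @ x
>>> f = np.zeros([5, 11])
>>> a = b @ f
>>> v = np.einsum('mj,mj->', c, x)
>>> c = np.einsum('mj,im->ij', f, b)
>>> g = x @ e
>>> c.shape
(5, 11)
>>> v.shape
()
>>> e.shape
(7, 7)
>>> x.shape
(7, 7)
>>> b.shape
(5, 5)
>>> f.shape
(5, 11)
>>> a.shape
(5, 11)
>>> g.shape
(7, 7)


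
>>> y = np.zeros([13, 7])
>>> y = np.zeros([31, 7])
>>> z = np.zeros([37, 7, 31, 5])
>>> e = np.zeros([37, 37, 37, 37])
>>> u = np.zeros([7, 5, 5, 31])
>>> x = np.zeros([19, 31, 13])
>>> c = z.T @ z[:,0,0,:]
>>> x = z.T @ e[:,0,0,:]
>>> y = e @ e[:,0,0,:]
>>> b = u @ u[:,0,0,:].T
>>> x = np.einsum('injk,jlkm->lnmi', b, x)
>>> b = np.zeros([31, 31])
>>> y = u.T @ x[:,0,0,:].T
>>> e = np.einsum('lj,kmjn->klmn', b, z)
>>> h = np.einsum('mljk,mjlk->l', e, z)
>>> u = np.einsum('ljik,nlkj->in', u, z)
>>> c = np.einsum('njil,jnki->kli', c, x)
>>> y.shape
(31, 5, 5, 31)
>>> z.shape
(37, 7, 31, 5)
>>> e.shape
(37, 31, 7, 5)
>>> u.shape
(5, 37)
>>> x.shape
(31, 5, 37, 7)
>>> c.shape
(37, 5, 7)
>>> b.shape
(31, 31)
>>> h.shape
(31,)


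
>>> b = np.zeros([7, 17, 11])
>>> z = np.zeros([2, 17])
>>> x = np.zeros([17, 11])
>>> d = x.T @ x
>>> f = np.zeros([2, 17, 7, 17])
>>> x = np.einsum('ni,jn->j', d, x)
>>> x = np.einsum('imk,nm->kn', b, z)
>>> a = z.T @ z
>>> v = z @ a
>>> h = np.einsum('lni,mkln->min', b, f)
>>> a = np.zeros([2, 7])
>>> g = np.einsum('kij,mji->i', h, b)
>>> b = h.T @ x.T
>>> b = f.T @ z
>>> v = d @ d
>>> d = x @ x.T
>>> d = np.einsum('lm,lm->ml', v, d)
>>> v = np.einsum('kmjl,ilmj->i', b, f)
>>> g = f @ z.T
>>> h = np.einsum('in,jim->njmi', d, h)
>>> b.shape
(17, 7, 17, 17)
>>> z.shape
(2, 17)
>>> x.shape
(11, 2)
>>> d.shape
(11, 11)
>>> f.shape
(2, 17, 7, 17)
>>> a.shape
(2, 7)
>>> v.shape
(2,)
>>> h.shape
(11, 2, 17, 11)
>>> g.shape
(2, 17, 7, 2)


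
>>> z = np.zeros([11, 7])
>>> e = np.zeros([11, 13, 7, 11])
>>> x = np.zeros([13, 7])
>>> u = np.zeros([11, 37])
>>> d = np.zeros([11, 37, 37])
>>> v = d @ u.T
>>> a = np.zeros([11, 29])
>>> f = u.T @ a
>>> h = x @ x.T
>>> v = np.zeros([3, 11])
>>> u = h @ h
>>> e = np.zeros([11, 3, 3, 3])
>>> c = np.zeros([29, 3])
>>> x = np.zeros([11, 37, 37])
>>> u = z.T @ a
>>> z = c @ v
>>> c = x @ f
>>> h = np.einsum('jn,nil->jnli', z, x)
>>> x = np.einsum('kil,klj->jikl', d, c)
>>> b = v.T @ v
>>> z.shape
(29, 11)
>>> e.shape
(11, 3, 3, 3)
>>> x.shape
(29, 37, 11, 37)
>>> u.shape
(7, 29)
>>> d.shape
(11, 37, 37)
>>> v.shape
(3, 11)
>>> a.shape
(11, 29)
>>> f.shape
(37, 29)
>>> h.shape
(29, 11, 37, 37)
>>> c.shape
(11, 37, 29)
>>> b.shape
(11, 11)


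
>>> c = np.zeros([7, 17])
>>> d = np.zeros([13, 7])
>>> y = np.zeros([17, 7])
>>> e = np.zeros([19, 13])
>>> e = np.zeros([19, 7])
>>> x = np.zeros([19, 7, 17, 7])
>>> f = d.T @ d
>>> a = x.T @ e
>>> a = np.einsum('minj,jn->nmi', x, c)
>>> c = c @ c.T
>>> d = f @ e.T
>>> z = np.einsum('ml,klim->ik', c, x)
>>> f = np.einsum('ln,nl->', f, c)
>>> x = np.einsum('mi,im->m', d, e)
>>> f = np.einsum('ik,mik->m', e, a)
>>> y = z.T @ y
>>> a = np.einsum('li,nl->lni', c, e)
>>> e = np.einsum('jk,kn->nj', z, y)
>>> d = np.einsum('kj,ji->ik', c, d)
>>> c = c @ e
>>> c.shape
(7, 17)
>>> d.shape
(19, 7)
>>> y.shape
(19, 7)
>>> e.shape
(7, 17)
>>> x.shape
(7,)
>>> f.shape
(17,)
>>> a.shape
(7, 19, 7)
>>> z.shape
(17, 19)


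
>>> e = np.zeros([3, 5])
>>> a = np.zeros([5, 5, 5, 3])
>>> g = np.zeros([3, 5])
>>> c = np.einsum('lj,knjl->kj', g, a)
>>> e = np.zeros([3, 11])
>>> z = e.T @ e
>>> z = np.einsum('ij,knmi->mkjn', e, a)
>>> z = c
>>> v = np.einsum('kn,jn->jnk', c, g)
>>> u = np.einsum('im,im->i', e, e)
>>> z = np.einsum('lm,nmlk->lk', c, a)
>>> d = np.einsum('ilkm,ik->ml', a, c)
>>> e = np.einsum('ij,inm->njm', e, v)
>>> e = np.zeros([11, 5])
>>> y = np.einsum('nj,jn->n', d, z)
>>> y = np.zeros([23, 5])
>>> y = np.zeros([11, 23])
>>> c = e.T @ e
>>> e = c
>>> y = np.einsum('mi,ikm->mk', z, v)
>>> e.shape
(5, 5)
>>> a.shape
(5, 5, 5, 3)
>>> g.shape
(3, 5)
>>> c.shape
(5, 5)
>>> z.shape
(5, 3)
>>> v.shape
(3, 5, 5)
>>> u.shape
(3,)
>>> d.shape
(3, 5)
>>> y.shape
(5, 5)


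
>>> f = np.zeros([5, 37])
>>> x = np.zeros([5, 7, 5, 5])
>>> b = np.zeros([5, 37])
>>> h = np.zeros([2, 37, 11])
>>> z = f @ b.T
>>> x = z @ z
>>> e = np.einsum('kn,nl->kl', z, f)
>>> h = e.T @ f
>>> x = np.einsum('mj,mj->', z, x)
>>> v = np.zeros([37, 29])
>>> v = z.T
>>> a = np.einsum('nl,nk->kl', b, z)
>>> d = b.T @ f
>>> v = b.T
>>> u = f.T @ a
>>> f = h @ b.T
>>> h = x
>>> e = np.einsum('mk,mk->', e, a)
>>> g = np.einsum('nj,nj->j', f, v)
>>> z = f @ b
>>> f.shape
(37, 5)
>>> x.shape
()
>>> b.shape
(5, 37)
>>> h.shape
()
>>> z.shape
(37, 37)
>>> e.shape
()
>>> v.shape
(37, 5)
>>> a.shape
(5, 37)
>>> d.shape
(37, 37)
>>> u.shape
(37, 37)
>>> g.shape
(5,)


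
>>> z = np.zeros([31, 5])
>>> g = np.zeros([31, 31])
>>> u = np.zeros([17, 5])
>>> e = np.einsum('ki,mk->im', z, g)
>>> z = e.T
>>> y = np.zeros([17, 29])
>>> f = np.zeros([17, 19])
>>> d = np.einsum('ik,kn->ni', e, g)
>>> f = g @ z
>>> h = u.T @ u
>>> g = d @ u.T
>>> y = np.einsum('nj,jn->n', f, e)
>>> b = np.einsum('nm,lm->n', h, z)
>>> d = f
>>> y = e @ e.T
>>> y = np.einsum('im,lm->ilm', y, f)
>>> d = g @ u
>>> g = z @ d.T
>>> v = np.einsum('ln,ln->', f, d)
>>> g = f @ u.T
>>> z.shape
(31, 5)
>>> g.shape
(31, 17)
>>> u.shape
(17, 5)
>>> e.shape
(5, 31)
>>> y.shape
(5, 31, 5)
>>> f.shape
(31, 5)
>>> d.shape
(31, 5)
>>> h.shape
(5, 5)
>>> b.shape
(5,)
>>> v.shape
()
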